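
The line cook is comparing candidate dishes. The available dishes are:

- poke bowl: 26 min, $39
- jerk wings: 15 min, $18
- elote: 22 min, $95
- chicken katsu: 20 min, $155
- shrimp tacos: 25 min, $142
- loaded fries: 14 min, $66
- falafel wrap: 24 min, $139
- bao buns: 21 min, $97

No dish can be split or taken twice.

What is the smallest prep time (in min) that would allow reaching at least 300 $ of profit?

55

Look for the lowest-prep combination reaching 300.
chicken katsu + loaded fries + bao buns: 318 profit at 55 min.
Below 55 min the best achievable stays under 300.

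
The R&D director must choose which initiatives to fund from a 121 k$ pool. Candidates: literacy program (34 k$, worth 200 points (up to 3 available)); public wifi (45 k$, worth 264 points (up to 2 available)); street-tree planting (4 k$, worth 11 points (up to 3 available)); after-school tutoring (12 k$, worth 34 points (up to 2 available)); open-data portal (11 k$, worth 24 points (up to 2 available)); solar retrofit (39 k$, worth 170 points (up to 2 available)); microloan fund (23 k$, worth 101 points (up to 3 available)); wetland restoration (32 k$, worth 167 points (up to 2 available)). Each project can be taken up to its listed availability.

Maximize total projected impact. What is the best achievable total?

Filling by ratio: 3×literacy program + street-tree planting + after-school tutoring for 645, with 3 k$ left unused.
The 46 k$ tied up in literacy program and after-school tutoring is better spent on public wifi + street-tree planting — total rises to 686 (121 k$).
Every other selection either busts 121 k$ or exceeds an availability limit or fails to beat 686.

686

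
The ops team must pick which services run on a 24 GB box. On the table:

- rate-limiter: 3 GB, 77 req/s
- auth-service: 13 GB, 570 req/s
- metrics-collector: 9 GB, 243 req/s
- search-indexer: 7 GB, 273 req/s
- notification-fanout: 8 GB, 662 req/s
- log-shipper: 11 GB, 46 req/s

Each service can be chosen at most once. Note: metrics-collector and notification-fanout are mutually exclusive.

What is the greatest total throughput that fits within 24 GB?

1309

Ranking by ratio (throughput/GB): notification-fanout 82.75, auth-service 43.85, search-indexer 39.00, metrics-collector 27.00.
The ratio ordering already packs tightly: rate-limiter + auth-service + notification-fanout, 24 GB, 1309.
Runner-up auth-service + notification-fanout tops out at 1232.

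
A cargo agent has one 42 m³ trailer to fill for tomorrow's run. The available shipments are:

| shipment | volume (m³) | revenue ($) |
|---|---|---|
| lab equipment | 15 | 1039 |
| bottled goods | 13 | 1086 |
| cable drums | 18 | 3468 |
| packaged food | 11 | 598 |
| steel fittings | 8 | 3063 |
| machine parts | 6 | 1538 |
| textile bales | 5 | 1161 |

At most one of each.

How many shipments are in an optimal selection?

The maximum revenue within 42 m³ is 9230.
One optimal bundle: cable drums + steel fittings + machine parts + textile bales (37 m³).
Every optimal selection uses 4 shipments.

4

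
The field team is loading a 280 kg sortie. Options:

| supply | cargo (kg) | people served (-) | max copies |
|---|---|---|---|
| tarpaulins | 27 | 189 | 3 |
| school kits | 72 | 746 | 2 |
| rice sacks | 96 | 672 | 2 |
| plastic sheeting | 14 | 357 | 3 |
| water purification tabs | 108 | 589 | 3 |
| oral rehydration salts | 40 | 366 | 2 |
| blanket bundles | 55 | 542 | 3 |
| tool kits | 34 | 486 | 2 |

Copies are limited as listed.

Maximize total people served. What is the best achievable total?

3697

Density check — plastic sheeting 25.50, tool kits 14.29, school kits 10.36 are the best per kg.
Greedy by ratio would take 2×school kits + 3×plastic sheeting + 2×tool kits: 254 kg used, total 3535.
The 72 kg tied up in school kits is better spent on oral rehydration salts + blanket bundles — total rises to 3697 (277 kg).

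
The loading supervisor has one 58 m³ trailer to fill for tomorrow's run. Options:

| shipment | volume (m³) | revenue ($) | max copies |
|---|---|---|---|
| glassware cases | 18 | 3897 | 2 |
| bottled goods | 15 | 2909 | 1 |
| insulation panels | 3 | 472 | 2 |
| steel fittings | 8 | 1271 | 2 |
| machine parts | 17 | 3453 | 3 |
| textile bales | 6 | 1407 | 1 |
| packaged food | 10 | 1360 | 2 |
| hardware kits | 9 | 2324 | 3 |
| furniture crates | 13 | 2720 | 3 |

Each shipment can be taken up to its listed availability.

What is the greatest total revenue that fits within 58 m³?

The ratio heuristic lands on glassware cases + 2×insulation panels + textile bales + 3×hardware kits (13220) but leaves 1 m³ idle.
Dropping 2×insulation panels and textile bales frees 12 m³; slotting in furniture crates (13 m³) lifts the total to 13589 at 58 m³.

13589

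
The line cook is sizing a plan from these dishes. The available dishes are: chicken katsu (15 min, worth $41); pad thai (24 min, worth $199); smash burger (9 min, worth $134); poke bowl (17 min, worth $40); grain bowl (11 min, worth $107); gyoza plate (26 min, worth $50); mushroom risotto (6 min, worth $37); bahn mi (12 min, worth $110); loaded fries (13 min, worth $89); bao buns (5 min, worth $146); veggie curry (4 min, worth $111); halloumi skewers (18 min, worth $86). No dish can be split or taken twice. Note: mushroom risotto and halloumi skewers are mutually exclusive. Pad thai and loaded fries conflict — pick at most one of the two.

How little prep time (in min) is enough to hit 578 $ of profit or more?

Need the lightest bundle worth ≥ 578.
smash burger + grain bowl + bahn mi + bao buns + veggie curry: 608 profit at 41 min.
Any bundle with less than 41 min falls short of 578.

41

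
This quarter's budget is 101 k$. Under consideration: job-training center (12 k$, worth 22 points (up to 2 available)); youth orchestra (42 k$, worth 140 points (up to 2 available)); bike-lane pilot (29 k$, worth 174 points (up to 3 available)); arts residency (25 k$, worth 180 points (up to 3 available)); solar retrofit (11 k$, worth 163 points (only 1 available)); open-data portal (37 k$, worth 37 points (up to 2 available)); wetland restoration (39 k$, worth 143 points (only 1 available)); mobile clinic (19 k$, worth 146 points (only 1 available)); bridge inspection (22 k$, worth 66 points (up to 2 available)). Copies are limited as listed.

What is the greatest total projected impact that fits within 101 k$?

Density check — solar retrofit 14.82, mobile clinic 7.68, arts residency 7.20, bike-lane pilot 6.00 are the best per k$.
Taking the top-ratio projects first gives job-training center + 2×arts residency + solar retrofit + mobile clinic for 691 (92 k$).
The 19 k$ tied up in mobile clinic is better spent on arts residency — total rises to 725 (98 k$).
No other feasible combination exceeds 725.

725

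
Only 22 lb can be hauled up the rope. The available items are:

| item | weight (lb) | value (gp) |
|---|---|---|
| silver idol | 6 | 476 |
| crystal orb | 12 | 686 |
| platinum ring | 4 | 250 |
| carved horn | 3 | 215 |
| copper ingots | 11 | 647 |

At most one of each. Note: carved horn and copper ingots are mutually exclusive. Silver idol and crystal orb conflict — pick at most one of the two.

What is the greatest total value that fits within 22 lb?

1373

The ratio heuristic lands on silver idol + platinum ring + carved horn (941) but leaves 9 lb idle.
Dropping carved horn frees 3 lb; slotting in copper ingots (11 lb) lifts the total to 1373 at 21 lb.
Runner-up crystal orb + platinum ring + carved horn tops out at 1151.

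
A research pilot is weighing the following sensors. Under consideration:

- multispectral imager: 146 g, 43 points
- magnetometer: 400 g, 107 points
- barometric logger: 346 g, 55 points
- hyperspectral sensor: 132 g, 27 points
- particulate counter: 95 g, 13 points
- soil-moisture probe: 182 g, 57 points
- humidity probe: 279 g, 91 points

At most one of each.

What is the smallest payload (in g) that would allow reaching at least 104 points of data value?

374

Need the lightest bundle worth ≥ 104.
particulate counter + humidity probe reaches 104 using 374 g.
No combination under 374 g hits 104.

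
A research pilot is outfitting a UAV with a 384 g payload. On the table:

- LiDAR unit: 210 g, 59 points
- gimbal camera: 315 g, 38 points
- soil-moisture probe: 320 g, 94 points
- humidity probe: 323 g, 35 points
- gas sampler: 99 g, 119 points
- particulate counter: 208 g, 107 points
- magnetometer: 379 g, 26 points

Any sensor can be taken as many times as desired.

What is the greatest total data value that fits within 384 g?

357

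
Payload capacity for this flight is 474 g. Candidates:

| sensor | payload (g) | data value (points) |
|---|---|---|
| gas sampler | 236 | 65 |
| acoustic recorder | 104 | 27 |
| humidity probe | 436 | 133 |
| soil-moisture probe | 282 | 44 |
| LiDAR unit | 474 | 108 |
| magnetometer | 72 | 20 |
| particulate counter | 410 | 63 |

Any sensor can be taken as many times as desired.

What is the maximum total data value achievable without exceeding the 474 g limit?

Humidity probe uses 436 of the 474 g and totals 133.
No other feasible combination exceeds 133.

133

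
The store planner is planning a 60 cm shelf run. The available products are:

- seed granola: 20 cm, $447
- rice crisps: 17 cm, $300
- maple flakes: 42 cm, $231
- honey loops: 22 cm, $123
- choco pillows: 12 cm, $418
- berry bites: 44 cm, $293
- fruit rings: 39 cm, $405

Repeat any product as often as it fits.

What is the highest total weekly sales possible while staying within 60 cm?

By weekly sales per cm: choco pillows 34.83, seed granola 22.35, rice crisps 17.65, fruit rings 10.38 lead.
5×choco pillows uses 60 of the 60 cm and totals 2090.
Nothing else within 60 cm beats 2090.

2090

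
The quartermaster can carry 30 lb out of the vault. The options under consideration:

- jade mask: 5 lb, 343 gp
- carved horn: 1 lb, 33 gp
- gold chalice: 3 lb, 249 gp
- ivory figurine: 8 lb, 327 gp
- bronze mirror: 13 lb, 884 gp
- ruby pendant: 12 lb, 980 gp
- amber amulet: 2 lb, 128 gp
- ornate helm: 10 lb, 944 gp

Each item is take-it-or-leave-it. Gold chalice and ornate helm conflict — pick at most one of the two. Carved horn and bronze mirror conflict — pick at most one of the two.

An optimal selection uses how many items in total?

5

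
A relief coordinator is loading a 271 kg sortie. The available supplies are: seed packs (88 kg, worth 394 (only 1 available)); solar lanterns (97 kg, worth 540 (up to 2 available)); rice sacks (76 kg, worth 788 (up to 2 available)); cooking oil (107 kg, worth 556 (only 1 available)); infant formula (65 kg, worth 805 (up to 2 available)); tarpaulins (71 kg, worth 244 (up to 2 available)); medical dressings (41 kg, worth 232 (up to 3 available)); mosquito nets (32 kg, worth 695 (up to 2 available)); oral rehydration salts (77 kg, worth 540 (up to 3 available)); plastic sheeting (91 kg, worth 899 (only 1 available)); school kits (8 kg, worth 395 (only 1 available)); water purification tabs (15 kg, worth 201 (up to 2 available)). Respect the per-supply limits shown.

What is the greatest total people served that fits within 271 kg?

By people served per kg: school kits 49.38, mosquito nets 21.72, water purification tabs 13.40 lead.
A density-first pass picks 2×infant formula + 2×mosquito nets + school kits + 2×water purification tabs — 3797 at 232 kg.
The 65 kg tied up in infant formula is better spent on plastic sheeting — total rises to 3891 (258 kg).
That's the maximum — no swap from here does better than 3891.

3891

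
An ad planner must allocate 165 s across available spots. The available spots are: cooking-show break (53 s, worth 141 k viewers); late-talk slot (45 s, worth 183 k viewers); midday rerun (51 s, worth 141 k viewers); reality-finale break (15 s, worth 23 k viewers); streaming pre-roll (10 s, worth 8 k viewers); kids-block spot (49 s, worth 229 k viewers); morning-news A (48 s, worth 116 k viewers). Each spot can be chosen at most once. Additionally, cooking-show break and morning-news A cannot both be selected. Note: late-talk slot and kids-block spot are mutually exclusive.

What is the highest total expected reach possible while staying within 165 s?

519

Density check — kids-block spot 4.67, late-talk slot 4.07, midday rerun 2.76, cooking-show break 2.66 are the best per s.
Cooking-show break + midday rerun + streaming pre-roll + kids-block spot uses 163 of the 165 s and totals 519.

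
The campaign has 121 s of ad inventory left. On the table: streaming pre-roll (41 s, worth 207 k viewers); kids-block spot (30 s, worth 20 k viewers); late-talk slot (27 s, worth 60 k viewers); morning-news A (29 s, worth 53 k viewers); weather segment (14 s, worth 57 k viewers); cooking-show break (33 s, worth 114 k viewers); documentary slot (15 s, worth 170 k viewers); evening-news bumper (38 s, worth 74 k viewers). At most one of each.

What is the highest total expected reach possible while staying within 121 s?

551

Ranking by ratio (expected reach/s): documentary slot 11.33, streaming pre-roll 5.05, weather segment 4.07.
Greedy by ratio would take streaming pre-roll + weather segment + cooking-show break + documentary slot: 103 s used, total 548.
The 14 s tied up in weather segment is better spent on late-talk slot — total rises to 551 (116 s).
Runner-up streaming pre-roll + weather segment + cooking-show break + documentary slot tops out at 548.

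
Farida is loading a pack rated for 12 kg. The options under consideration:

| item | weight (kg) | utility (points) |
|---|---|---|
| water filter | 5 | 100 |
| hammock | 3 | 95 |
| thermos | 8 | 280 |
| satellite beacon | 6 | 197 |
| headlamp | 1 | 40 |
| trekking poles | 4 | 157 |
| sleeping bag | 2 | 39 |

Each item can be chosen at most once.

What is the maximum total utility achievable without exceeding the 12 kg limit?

437

Filling by ratio: satellite beacon + headlamp + trekking poles for 394, with 1 kg left unused.
The 7 kg tied up in satellite beacon and headlamp is better spent on thermos — total rises to 437 (12 kg).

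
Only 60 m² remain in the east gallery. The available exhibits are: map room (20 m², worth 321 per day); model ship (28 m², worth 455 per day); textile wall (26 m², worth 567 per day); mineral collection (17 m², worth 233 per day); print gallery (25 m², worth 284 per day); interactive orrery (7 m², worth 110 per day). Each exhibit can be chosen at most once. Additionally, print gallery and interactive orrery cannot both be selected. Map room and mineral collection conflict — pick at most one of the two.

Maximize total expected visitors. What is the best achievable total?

By expected visitors per m²: textile wall 21.81, model ship 16.25, map room 16.05, interactive orrery 15.71 lead.
Taking model ship + textile wall: 54 m² used, 1022 in expected visitors.
That's the maximum — no feasible swap from here does better than 1022.

1022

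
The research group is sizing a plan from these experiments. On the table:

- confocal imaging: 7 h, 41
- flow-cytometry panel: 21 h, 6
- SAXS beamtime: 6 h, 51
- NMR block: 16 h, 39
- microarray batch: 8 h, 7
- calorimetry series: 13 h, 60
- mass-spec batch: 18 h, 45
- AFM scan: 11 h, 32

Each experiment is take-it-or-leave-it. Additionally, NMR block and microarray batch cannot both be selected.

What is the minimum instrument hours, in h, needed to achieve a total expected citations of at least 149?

Look for the lowest-instrument combination reaching 149.
confocal imaging + SAXS beamtime + calorimetry series reaches 152 using 26 h.
Any bundle with less than 26 h falls short of 149.

26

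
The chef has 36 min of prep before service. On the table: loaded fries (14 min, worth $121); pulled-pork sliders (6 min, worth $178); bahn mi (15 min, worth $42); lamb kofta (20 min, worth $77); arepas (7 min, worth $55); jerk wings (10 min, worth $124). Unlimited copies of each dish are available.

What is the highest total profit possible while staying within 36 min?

1068

6×pulled-pork sliders uses 36 of the 36 min and totals 1068.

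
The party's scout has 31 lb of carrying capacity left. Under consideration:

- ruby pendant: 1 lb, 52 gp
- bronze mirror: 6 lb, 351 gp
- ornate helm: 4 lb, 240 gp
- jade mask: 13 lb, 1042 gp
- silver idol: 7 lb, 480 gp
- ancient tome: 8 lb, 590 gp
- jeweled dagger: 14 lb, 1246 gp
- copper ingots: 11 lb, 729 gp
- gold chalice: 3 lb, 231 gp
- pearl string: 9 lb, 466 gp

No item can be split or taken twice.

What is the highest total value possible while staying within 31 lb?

2571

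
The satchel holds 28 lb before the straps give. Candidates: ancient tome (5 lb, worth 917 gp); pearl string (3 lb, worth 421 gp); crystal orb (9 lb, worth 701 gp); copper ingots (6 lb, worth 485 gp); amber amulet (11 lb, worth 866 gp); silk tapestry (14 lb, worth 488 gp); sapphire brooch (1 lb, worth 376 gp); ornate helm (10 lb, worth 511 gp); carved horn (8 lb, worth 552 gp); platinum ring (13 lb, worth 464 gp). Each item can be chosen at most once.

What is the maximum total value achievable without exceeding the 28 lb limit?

3132

Density check — sapphire brooch 376.00, ancient tome 183.40, pearl string 140.33, copper ingots 80.83 are the best per lb.
Taking the top-ratio items first gives ancient tome + pearl string + copper ingots + amber amulet + sapphire brooch for 3065 (26 lb).
Dropping copper ingots frees 6 lb; slotting in carved horn (8 lb) lifts the total to 3132 at 28 lb.
Every other selection either busts 28 lb or fails to beat 3132.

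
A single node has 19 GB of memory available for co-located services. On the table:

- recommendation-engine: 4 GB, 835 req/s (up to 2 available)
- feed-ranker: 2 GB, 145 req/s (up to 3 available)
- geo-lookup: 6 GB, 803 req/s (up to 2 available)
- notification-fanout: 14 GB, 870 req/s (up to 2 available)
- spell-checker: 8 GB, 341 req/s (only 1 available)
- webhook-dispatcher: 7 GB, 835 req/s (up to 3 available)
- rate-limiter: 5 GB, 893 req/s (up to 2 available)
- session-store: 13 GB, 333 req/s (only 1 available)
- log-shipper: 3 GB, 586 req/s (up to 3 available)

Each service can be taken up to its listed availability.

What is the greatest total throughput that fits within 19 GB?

A density-first pass picks 2×recommendation-engine + feed-ranker + 3×log-shipper — 3573 at 19 GB.
Replace feed-ranker and log-shipper with rate-limiter: the trade gains 162 net, giving 3735 at 19 GB.

3735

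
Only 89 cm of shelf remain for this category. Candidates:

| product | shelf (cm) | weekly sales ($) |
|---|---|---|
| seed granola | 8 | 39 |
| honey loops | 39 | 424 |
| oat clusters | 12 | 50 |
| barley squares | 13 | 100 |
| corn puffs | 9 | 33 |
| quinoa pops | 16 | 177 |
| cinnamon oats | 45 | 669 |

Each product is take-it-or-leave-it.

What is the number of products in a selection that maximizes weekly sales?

2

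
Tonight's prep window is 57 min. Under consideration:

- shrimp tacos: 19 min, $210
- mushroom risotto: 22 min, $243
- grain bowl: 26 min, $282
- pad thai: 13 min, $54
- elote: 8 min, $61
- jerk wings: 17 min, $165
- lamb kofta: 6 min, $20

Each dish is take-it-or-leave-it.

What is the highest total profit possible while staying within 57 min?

586

The ratio heuristic lands on shrimp tacos + mushroom risotto + elote + lamb kofta (534) but leaves 2 min idle.
Replace shrimp tacos and lamb kofta with grain bowl: the trade gains 52 net, giving 586 at 56 min.
Next best is shrimp tacos + grain bowl + elote at 553 (53 min) — short by 33.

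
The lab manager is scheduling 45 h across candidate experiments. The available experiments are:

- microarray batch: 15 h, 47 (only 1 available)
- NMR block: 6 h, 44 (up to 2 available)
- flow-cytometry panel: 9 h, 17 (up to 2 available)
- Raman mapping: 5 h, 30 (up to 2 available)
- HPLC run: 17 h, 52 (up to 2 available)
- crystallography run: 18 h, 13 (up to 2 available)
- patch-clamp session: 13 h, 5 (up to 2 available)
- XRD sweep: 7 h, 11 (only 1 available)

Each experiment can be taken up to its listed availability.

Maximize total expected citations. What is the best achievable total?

Best packing: microarray batch + 2×NMR block + 2×Raman mapping + XRD sweep — 44 h, 206 total.

206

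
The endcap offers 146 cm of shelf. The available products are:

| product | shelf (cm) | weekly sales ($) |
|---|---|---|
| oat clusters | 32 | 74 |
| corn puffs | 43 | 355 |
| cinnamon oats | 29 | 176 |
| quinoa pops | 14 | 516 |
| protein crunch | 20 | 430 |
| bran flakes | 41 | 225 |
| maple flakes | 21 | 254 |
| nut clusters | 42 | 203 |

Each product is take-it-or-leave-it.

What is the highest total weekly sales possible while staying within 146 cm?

A density-first pass picks corn puffs + cinnamon oats + quinoa pops + protein crunch + maple flakes — 1731 at 127 cm.
Replace cinnamon oats with bran flakes: the trade gains 49 net, giving 1780 at 139 cm.

1780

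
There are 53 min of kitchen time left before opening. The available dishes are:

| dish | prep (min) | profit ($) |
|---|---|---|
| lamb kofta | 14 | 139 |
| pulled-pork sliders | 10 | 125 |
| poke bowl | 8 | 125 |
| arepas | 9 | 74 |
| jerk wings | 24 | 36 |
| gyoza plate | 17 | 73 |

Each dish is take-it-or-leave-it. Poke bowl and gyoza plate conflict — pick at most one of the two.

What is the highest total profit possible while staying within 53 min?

463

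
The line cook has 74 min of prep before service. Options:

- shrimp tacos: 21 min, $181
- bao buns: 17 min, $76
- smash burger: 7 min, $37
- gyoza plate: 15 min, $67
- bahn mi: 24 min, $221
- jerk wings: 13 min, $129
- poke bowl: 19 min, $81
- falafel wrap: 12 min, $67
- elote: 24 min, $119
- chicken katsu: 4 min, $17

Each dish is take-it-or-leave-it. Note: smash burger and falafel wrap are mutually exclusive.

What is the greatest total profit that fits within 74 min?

Best packing: shrimp tacos + bahn mi + jerk wings + falafel wrap + chicken katsu — 74 min, 615 total.
The closest alternative, shrimp tacos + gyoza plate + bahn mi + jerk wings, reaches only 598.

615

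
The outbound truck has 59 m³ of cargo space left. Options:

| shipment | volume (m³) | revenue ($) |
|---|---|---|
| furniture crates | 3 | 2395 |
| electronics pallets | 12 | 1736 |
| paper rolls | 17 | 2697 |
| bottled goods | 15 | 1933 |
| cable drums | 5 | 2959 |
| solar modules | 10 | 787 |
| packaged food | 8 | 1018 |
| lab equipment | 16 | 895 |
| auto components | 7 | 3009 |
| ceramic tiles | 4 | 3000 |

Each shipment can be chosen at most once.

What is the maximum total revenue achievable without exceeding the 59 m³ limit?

17011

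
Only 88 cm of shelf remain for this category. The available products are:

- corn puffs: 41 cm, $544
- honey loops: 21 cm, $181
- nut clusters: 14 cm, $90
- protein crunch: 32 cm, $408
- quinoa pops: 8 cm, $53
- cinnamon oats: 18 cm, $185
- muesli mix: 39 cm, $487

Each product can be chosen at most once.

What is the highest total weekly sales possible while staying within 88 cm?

1084

Greedy by ratio would take corn puffs + protein crunch + quinoa pops: 81 cm used, total 1005.
The 32 cm tied up in protein crunch is better spent on muesli mix — total rises to 1084 (88 cm).
Nothing else within 88 cm beats 1084.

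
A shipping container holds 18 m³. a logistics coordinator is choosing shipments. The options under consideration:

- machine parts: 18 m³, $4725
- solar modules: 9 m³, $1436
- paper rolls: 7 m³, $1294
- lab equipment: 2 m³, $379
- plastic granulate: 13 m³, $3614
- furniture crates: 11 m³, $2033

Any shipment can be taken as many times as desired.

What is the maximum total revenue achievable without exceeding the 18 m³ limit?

4725

Taking the top-ratio shipments first gives 2×lab equipment + plastic granulate for 4372 (17 m³).
Dropping 2×lab equipment and plastic granulate frees 17 m³; slotting in machine parts (18 m³) lifts the total to 4725 at 18 m³.
That's the maximum — no swap from here does better than 4725.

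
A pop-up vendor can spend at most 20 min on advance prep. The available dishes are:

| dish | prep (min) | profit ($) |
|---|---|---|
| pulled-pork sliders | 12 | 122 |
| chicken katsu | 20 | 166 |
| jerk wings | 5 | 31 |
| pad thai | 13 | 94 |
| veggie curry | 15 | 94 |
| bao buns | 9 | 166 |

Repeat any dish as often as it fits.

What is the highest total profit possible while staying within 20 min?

332

Ranking by ratio (profit/min): bao buns 18.44, pulled-pork sliders 10.17, chicken katsu 8.30.
Best packing: 2×bao buns — 18 min, 332 total.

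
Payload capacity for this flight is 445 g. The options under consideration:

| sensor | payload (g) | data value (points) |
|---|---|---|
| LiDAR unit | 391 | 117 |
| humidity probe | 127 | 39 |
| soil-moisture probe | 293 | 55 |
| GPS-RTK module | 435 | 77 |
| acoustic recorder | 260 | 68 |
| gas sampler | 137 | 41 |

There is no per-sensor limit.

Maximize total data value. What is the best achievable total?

Taking the top-ratio sensors first gives 3×humidity probe for 117 (381 g).
Dropping 3×humidity probe frees 381 g; slotting in 3×gas sampler (411 g) lifts the total to 123 at 411 g.

123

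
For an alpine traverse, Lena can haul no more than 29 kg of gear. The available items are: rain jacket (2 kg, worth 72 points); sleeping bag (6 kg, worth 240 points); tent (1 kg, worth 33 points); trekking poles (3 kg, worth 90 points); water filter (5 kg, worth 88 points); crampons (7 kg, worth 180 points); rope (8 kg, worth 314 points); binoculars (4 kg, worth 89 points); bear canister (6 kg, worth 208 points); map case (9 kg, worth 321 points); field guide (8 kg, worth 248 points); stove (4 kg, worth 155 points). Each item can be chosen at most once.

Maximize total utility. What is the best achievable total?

1102

Density check — sleeping bag 40.00, rope 39.25, stove 38.75 are the best per kg.
Taking rain jacket + sleeping bag + rope + map case + stove: 29 kg used, 1102 in utility.
Every other selection either busts 29 kg or fails to beat 1102.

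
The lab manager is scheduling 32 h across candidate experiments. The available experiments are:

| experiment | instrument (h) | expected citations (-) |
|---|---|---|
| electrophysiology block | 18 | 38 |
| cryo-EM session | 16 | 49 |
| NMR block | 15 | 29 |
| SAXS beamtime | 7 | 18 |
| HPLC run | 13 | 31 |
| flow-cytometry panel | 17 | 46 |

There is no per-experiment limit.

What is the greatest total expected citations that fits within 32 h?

98

Best packing: 2×cryo-EM session — 32 h, 98 total.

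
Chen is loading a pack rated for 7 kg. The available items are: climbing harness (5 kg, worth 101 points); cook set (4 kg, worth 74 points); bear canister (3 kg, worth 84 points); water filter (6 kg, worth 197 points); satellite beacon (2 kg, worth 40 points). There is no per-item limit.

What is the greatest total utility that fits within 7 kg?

Taking water filter: 6 kg used, 197 in utility.

197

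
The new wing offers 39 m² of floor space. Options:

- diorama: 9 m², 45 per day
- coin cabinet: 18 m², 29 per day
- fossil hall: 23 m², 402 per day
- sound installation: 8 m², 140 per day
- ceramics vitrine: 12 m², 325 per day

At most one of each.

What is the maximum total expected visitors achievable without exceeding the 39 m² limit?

727

The ratio heuristic lands on diorama + sound installation + ceramics vitrine (510) but leaves 10 m² idle.
Replace diorama and sound installation with fossil hall: the trade gains 217 net, giving 727 at 35 m².
The closest alternative, fossil hall + sound installation, reaches only 542.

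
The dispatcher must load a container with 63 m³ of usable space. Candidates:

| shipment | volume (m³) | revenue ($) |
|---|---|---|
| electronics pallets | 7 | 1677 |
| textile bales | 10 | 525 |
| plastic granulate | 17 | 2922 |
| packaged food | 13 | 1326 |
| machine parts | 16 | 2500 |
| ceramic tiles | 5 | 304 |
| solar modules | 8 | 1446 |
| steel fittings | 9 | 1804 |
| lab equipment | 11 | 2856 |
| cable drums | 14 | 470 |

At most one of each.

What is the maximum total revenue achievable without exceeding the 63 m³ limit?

11759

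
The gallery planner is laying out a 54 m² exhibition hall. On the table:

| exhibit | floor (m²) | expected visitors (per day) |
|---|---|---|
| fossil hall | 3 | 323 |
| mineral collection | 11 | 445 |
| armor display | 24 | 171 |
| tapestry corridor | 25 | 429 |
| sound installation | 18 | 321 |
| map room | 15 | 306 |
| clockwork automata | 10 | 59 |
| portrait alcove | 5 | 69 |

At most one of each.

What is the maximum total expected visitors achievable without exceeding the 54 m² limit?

1503

By expected visitors per m²: fossil hall 107.67, mineral collection 40.45, map room 20.40 lead.
Filling by ratio: fossil hall + mineral collection + sound installation + map room + portrait alcove for 1464, with 2 m² left unused.
The 23 m² tied up in sound installation and portrait alcove is better spent on tapestry corridor — total rises to 1503 (54 m²).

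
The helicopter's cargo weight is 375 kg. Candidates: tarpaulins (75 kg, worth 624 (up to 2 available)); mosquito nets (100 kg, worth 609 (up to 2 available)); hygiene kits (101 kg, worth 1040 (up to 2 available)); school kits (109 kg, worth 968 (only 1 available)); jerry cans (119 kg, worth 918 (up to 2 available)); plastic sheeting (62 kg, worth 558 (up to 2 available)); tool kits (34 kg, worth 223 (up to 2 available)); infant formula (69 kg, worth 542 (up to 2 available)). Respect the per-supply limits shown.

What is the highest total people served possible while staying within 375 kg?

By people served per kg: hygiene kits 10.30, plastic sheeting 9.00, school kits 8.88 lead.
Greedy by ratio would take 2×hygiene kits + 2×plastic sheeting + tool kits: 360 kg used, total 3419.
Dropping plastic sheeting and tool kits frees 96 kg; slotting in school kits (109 kg) lifts the total to 3606 at 373 kg.
Every other selection either busts 375 kg or exceeds an availability limit or fails to beat 3606.

3606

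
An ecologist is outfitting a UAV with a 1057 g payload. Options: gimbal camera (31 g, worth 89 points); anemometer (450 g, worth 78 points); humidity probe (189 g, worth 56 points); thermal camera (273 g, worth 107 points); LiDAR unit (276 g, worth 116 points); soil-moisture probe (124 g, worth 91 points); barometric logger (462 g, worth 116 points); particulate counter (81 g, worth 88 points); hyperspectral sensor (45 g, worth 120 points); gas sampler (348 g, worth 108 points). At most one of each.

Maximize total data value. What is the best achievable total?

Ranking by ratio (data value/g): gimbal camera 2.87, hyperspectral sensor 2.67, particulate counter 1.09, soil-moisture probe 0.73.
Taking gimbal camera + humidity probe + thermal camera + LiDAR unit + soil-moisture probe + particulate counter + hyperspectral sensor: 1019 g used, 667 in data value.
The closest alternative, gimbal camera + thermal camera + LiDAR unit + particulate counter + hyperspectral sensor + gas sampler, reaches only 628.

667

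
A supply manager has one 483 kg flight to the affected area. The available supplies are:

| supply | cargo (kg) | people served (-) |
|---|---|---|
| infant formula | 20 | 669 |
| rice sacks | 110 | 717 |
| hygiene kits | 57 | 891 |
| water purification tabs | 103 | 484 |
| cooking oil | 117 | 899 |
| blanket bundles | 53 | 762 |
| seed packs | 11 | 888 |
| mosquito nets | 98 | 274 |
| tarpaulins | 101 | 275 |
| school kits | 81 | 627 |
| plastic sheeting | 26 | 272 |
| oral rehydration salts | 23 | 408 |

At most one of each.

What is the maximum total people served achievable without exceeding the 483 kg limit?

5861

Taking the top-ratio supplies first gives infant formula + hygiene kits + cooking oil + blanket bundles + seed packs + school kits + plastic sheeting + oral rehydration salts for 5416 (388 kg).
Dropping plastic sheeting frees 26 kg; slotting in rice sacks (110 kg) lifts the total to 5861 at 472 kg.
The closest alternative, infant formula + rice sacks + hygiene kits + cooking oil + blanket bundles + seed packs + school kits + plastic sheeting, reaches only 5725.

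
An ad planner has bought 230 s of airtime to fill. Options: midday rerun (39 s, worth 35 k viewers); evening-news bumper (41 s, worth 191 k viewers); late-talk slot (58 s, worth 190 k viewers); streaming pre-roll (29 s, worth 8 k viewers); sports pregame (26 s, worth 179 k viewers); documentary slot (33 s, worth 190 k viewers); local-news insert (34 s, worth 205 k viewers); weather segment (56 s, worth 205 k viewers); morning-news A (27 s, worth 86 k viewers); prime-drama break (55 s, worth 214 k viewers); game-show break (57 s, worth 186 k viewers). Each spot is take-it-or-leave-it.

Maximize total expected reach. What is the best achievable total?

Taking evening-news bumper + sports pregame + documentary slot + local-news insert + morning-news A + prime-drama break: 216 s used, 1065 in expected reach.
Runner-up evening-news bumper + sports pregame + documentary slot + local-news insert + weather segment + morning-news A tops out at 1056.

1065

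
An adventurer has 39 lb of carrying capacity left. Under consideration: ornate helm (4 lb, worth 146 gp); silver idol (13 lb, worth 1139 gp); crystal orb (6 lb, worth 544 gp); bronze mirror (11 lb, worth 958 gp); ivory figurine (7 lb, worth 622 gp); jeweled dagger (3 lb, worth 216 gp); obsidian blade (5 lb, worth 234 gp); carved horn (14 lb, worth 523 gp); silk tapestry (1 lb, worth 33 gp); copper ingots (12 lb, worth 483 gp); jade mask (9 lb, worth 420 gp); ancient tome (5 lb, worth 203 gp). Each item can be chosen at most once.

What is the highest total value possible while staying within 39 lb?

3296

Best packing: silver idol + crystal orb + bronze mirror + ivory figurine + silk tapestry — 38 lb, 3296 total.
An exhaustive check of the 4096 subsets confirms 3296.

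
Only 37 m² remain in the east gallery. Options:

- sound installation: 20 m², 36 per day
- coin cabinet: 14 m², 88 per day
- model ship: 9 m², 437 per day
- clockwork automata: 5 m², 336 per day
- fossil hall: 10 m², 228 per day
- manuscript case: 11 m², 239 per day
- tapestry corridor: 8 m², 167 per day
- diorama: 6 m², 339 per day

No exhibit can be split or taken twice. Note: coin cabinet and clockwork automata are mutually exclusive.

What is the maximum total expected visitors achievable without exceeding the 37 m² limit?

1351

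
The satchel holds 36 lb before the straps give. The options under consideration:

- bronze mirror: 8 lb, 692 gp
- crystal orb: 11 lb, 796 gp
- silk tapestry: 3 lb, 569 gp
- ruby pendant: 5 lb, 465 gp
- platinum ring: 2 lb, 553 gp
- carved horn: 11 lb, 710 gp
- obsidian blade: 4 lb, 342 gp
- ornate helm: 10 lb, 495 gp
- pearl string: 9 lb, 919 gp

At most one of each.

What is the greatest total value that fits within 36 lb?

3644

By value per lb: platinum ring 276.50, silk tapestry 189.67, pearl string 102.11, ruby pendant 93.00 lead.
Filling by ratio: bronze mirror + silk tapestry + ruby pendant + platinum ring + obsidian blade + pearl string for 3540, with 5 lb left unused.
The 8 lb tied up in bronze mirror is better spent on crystal orb — total rises to 3644 (34 lb).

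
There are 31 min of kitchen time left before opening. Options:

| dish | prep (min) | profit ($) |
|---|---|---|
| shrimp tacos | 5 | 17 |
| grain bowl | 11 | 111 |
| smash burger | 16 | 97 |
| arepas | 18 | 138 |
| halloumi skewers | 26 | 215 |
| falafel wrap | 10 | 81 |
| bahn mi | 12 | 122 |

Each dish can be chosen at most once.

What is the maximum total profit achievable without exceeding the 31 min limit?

260

The ratio heuristic lands on shrimp tacos + grain bowl + bahn mi (250) but leaves 3 min idle.
Replace shrimp tacos and grain bowl with arepas: the trade gains 10 net, giving 260 at 30 min.
Every other selection either busts 31 min or fails to beat 260.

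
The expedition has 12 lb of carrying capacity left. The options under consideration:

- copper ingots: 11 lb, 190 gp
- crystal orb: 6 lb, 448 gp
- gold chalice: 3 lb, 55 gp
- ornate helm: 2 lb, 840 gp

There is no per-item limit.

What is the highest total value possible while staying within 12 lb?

By value per lb: ornate helm 420.00, crystal orb 74.67, gold chalice 18.33 lead.
Taking 6×ornate helm: 12 lb used, 5040 in value.
Nothing else within 12 lb beats 5040.

5040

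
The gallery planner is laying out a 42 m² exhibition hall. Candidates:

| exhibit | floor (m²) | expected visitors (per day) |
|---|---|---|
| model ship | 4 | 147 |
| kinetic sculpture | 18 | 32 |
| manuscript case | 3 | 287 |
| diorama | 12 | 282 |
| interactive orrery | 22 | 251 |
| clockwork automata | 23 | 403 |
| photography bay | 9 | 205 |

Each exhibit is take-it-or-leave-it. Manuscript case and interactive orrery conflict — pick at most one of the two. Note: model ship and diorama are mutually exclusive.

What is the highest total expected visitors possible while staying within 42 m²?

By expected visitors per m²: manuscript case 95.67, model ship 36.75, diorama 23.50 lead.
Model ship + manuscript case + clockwork automata + photography bay uses 39 of the 42 m² and totals 1042.
The spare 3 m² is too small for any remaining exhibit, and no feasible exchange beats 1042.

1042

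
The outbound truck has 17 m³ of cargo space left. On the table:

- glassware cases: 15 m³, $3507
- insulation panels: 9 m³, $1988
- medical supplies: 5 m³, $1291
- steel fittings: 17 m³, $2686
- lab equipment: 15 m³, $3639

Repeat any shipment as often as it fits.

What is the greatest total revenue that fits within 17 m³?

3873

Best packing: 3×medical supplies — 15 m³, 3873 total.
That's the maximum — no swap from here does better than 3873.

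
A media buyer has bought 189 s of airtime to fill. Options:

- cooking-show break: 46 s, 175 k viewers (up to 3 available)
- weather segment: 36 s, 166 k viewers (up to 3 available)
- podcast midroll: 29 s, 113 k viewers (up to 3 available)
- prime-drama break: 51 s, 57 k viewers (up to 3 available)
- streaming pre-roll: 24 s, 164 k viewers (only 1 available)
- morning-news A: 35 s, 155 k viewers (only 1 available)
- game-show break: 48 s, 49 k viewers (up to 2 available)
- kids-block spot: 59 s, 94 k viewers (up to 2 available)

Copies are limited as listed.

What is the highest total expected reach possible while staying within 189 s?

A density-first pass picks 3×weather segment + streaming pre-roll + morning-news A — 817 at 167 s.
Dropping weather segment frees 36 s; slotting in 2×podcast midroll (58 s) lifts the total to 877 at 189 s.
Nothing else within 189 s beats 877.

877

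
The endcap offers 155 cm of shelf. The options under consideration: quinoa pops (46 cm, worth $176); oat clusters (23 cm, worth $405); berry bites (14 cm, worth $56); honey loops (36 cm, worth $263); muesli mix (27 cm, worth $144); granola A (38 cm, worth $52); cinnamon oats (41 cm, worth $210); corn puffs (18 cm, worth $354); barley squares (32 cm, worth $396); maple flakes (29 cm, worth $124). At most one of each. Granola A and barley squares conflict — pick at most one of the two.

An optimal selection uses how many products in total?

5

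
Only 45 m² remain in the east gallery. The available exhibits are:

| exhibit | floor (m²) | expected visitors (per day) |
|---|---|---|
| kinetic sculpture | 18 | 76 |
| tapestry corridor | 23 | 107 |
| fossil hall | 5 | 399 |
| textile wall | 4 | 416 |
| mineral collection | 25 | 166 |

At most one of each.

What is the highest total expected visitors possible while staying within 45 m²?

981

By expected visitors per m²: textile wall 104.00, fossil hall 79.80, mineral collection 6.64 lead.
Fossil hall + textile wall + mineral collection uses 34 of the 45 m² and totals 981.
That's the maximum — no swap from here does better than 981.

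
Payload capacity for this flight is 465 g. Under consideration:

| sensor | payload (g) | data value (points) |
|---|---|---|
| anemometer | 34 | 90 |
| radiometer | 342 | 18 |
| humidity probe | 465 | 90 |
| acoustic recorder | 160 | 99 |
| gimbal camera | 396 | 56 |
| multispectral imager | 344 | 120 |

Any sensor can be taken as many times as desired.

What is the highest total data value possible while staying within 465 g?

1170

Ranking by ratio (data value/g): anemometer 2.65, acoustic recorder 0.62, multispectral imager 0.35, humidity probe 0.19.
The ratio ordering already packs tightly: 13×anemometer, 442 g, 1170.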